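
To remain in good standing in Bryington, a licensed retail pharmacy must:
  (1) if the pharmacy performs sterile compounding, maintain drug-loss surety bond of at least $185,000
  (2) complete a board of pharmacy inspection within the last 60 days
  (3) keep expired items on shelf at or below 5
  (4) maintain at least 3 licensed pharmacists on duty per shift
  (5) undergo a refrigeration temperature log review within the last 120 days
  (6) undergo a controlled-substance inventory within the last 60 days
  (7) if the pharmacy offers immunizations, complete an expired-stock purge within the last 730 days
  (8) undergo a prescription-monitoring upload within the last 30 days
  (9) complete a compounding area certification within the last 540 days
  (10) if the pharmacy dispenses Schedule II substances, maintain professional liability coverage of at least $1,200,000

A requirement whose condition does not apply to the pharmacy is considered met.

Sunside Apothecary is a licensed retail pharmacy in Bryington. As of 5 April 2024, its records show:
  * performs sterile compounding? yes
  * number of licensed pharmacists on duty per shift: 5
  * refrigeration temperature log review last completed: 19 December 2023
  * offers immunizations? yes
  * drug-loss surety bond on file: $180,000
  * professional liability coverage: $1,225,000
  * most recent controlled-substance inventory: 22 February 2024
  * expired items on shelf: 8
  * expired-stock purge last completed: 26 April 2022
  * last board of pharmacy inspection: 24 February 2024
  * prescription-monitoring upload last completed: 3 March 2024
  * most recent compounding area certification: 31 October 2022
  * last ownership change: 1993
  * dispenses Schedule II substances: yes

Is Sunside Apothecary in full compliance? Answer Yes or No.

No

1. condition 'performs sterile compounding' holds; drug-loss surety bond $180,000 < $185,000 → not met
2. board of pharmacy inspection 41 days ago vs limit 60 → met
3. expired items on shelf 8 > 5 → not met
4. licensed pharmacists on duty per shift 5 ≥ 3 → met
5. refrigeration temperature log review 108 days ago vs limit 120 → met
6. controlled-substance inventory 43 days ago vs limit 60 → met
7. condition 'offers immunizations' holds; expired-stock purge 710 days ago vs limit 730 → met
8. prescription-monitoring upload 33 days ago vs limit 30 → not met
9. compounding area certification 522 days ago vs limit 540 → met
10. condition 'dispenses Schedule II substances' holds; professional liability coverage $1,225,000 ≥ $1,200,000 → met
Not met: 1, 3, 8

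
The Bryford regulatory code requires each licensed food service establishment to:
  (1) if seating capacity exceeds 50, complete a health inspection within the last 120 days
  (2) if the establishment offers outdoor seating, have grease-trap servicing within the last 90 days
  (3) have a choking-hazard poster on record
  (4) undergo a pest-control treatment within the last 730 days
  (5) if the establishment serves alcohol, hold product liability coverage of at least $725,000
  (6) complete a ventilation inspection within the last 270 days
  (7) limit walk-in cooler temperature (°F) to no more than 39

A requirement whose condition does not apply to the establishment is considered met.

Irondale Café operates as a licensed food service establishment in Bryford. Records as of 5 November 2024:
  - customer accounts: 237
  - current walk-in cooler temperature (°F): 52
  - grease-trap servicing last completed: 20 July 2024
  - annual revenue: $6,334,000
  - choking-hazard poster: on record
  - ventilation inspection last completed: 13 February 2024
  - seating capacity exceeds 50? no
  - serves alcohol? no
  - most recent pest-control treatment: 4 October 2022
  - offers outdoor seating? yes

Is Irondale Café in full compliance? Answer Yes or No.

1. condition 'seating capacity exceeds 50' does not hold → requirement n/a → met
2. condition 'offers outdoor seating' holds; grease-trap servicing 108 days ago vs limit 90 → not met
3. choking-hazard poster present → met
4. pest-control treatment 763 days ago vs limit 730 → not met
5. condition 'serves alcohol' does not hold → requirement n/a → met
6. ventilation inspection 266 days ago vs limit 270 → met
7. walk-in cooler temperature (°F) 52 > 39 → not met
Not met: 2, 4, 7

No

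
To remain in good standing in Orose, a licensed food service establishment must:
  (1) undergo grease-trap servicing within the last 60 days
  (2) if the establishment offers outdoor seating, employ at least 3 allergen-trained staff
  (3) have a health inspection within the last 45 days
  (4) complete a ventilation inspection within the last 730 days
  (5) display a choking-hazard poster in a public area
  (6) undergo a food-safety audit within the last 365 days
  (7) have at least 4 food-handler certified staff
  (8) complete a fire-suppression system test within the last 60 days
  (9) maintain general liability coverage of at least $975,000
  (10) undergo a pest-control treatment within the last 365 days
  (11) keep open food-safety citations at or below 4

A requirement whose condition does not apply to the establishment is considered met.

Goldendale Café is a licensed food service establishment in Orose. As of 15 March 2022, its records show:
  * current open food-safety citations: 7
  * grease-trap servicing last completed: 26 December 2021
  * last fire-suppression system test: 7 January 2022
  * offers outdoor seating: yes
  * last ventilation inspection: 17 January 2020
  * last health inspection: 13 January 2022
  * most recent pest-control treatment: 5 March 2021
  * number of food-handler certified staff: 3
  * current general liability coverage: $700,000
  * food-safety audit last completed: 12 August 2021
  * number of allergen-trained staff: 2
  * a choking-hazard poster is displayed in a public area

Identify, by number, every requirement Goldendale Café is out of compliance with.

1, 2, 3, 4, 7, 8, 9, 10, 11

1. grease-trap servicing 79 days ago vs limit 60 → not met
2. condition 'offers outdoor seating' holds; allergen-trained staff 2 < 3 → not met
3. health inspection 61 days ago vs limit 45 → not met
4. ventilation inspection 788 days ago vs limit 730 → not met
5. choking-hazard poster present → met
6. food-safety audit 215 days ago vs limit 365 → met
7. food-handler certified staff 3 < 4 → not met
8. fire-suppression system test 67 days ago vs limit 60 → not met
9. general liability coverage $700,000 < $975,000 → not met
10. pest-control treatment 375 days ago vs limit 365 → not met
11. open food-safety citations 7 > 4 → not met
Not met: 1, 2, 3, 4, 7, 8, 9, 10, 11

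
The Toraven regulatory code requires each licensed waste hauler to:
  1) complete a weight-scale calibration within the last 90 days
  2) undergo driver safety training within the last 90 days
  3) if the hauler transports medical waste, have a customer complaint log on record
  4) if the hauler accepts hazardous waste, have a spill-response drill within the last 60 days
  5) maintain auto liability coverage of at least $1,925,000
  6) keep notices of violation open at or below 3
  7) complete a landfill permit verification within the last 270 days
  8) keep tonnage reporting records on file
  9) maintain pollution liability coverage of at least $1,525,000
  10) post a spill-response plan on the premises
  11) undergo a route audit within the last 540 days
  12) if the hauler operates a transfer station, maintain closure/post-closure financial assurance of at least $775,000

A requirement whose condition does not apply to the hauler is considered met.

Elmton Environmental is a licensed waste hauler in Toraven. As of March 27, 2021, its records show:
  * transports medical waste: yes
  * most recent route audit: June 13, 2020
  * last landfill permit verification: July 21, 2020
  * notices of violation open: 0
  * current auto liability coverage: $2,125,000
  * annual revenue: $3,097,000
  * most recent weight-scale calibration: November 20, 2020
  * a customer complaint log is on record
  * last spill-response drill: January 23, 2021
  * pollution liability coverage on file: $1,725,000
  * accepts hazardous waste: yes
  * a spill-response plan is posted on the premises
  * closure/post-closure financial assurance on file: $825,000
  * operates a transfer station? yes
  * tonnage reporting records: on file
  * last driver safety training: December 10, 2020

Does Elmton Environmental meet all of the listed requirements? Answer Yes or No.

No

1. weight-scale calibration 127 days ago vs limit 90 → not met
2. driver safety training 107 days ago vs limit 90 → not met
3. condition 'transports medical waste' holds; customer complaint log present → met
4. condition 'accepts hazardous waste' holds; spill-response drill 63 days ago vs limit 60 → not met
5. auto liability coverage $2,125,000 ≥ $1,925,000 → met
6. notices of violation open 0 ≤ 3 → met
7. landfill permit verification 249 days ago vs limit 270 → met
8. tonnage reporting records present → met
9. pollution liability coverage $1,725,000 ≥ $1,525,000 → met
10. spill-response plan present → met
11. route audit 287 days ago vs limit 540 → met
12. condition 'operates a transfer station' holds; closure/post-closure financial assurance $825,000 ≥ $775,000 → met
Not met: 1, 2, 4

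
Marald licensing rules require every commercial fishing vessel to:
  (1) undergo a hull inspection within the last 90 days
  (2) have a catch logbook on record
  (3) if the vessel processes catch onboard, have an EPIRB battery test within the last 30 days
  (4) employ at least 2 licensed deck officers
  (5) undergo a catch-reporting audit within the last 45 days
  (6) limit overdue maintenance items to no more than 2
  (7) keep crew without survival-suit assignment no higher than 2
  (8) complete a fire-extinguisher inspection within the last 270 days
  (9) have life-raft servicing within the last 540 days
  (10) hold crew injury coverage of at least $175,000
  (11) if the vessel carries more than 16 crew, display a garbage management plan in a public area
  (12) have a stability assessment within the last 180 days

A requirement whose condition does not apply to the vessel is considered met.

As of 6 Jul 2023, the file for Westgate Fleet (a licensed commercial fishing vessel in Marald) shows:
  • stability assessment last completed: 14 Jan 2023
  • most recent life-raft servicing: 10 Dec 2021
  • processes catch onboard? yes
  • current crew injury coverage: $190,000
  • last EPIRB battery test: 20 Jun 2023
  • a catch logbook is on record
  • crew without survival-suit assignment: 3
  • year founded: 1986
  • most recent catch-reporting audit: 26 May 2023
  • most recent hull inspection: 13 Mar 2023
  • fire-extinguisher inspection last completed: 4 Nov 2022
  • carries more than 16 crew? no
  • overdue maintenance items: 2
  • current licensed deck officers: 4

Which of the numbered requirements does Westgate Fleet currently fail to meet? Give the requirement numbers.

1. hull inspection 115 days ago vs limit 90 → not met
2. catch logbook present → met
3. condition 'processes catch onboard' holds; EPIRB battery test 16 days ago vs limit 30 → met
4. licensed deck officers 4 ≥ 2 → met
5. catch-reporting audit 41 days ago vs limit 45 → met
6. overdue maintenance items 2 ≤ 2 → met
7. crew without survival-suit assignment 3 > 2 → not met
8. fire-extinguisher inspection 244 days ago vs limit 270 → met
9. life-raft servicing 573 days ago vs limit 540 → not met
10. crew injury coverage $190,000 ≥ $175,000 → met
11. condition 'carries more than 16 crew' does not hold → requirement n/a → met
12. stability assessment 173 days ago vs limit 180 → met
Not met: 1, 7, 9

1, 7, 9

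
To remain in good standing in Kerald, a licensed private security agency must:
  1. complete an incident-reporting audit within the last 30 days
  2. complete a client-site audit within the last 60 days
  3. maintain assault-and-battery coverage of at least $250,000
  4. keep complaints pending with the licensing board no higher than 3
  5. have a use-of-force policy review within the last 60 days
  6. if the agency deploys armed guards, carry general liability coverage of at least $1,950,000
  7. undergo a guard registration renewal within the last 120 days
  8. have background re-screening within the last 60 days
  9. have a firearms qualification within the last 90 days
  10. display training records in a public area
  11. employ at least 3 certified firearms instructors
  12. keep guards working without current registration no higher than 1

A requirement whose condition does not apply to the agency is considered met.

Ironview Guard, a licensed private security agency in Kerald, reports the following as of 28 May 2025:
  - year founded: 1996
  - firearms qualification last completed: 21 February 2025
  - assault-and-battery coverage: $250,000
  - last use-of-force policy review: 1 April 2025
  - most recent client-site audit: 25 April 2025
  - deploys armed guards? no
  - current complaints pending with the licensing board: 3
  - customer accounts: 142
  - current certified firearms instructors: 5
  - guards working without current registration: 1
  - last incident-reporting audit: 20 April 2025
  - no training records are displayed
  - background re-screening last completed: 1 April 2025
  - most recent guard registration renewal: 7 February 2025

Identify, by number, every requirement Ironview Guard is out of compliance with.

1, 9, 10

1. incident-reporting audit 38 days ago vs limit 30 → not met
2. client-site audit 33 days ago vs limit 60 → met
3. assault-and-battery coverage $250,000 ≥ $250,000 → met
4. complaints pending with the licensing board 3 ≤ 3 → met
5. use-of-force policy review 57 days ago vs limit 60 → met
6. condition 'deploys armed guards' does not hold → requirement n/a → met
7. guard registration renewal 110 days ago vs limit 120 → met
8. background re-screening 57 days ago vs limit 60 → met
9. firearms qualification 96 days ago vs limit 90 → not met
10. training records absent → not met
11. certified firearms instructors 5 ≥ 3 → met
12. guards working without current registration 1 ≤ 1 → met
Not met: 1, 9, 10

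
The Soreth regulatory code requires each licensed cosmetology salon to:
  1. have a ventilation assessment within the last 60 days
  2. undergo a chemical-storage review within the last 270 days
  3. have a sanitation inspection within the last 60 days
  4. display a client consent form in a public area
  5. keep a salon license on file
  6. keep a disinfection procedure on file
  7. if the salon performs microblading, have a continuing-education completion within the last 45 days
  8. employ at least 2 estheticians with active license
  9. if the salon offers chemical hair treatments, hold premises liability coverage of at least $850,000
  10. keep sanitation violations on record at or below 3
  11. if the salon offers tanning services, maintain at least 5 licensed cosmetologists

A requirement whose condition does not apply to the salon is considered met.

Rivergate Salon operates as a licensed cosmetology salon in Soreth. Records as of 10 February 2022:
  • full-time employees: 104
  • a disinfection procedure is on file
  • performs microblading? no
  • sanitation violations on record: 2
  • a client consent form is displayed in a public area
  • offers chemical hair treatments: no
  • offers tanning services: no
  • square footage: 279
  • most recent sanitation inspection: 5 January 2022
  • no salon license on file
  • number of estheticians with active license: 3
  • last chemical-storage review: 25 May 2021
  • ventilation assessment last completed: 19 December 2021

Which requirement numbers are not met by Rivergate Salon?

5

1. ventilation assessment 53 days ago vs limit 60 → met
2. chemical-storage review 261 days ago vs limit 270 → met
3. sanitation inspection 36 days ago vs limit 60 → met
4. client consent form present → met
5. salon license absent → not met
6. disinfection procedure present → met
7. condition 'performs microblading' does not hold → requirement n/a → met
8. estheticians with active license 3 ≥ 2 → met
9. condition 'offers chemical hair treatments' does not hold → requirement n/a → met
10. sanitation violations on record 2 ≤ 3 → met
11. condition 'offers tanning services' does not hold → requirement n/a → met
Not met: 5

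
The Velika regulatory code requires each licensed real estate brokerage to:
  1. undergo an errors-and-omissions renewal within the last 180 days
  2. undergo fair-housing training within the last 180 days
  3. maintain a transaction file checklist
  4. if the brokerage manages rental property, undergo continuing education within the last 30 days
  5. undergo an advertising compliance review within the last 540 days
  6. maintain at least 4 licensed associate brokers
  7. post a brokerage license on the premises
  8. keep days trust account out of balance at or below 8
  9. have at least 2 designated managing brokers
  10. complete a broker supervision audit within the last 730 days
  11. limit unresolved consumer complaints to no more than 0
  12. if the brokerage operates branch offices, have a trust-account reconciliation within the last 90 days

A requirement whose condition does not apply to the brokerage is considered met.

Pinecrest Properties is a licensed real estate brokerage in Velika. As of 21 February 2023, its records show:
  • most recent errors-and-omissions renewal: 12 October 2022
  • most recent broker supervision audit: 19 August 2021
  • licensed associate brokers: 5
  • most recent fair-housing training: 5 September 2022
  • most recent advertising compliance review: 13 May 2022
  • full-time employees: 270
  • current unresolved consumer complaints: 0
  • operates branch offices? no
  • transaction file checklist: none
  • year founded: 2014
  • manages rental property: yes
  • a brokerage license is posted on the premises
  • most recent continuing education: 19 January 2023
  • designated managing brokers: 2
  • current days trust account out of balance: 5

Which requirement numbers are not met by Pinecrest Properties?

3, 4

1. errors-and-omissions renewal 132 days ago vs limit 180 → met
2. fair-housing training 169 days ago vs limit 180 → met
3. transaction file checklist absent → not met
4. condition 'manages rental property' holds; continuing education 33 days ago vs limit 30 → not met
5. advertising compliance review 284 days ago vs limit 540 → met
6. licensed associate brokers 5 ≥ 4 → met
7. brokerage license present → met
8. days trust account out of balance 5 ≤ 8 → met
9. designated managing brokers 2 ≥ 2 → met
10. broker supervision audit 551 days ago vs limit 730 → met
11. unresolved consumer complaints 0 ≤ 0 → met
12. condition 'operates branch offices' does not hold → requirement n/a → met
Not met: 3, 4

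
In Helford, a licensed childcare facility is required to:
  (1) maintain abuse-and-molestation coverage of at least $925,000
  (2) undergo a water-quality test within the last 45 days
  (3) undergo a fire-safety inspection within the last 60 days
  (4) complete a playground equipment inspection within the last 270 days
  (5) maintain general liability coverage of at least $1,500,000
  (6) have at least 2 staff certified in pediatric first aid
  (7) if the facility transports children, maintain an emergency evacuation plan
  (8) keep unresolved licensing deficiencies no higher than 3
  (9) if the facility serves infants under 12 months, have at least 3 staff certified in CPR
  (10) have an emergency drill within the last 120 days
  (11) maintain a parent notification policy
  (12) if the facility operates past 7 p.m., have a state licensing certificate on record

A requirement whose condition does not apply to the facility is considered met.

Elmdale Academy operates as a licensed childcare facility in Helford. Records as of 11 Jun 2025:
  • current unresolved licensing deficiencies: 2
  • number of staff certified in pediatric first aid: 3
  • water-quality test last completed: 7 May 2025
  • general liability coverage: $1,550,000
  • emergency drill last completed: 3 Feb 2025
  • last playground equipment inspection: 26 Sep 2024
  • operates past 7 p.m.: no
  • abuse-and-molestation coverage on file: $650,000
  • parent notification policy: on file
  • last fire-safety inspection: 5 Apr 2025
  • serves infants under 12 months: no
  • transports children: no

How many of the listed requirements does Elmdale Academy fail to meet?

1. abuse-and-molestation coverage $650,000 < $925,000 → not met
2. water-quality test 35 days ago vs limit 45 → met
3. fire-safety inspection 67 days ago vs limit 60 → not met
4. playground equipment inspection 258 days ago vs limit 270 → met
5. general liability coverage $1,550,000 ≥ $1,500,000 → met
6. staff certified in pediatric first aid 3 ≥ 2 → met
7. condition 'transports children' does not hold → requirement n/a → met
8. unresolved licensing deficiencies 2 ≤ 3 → met
9. condition 'serves infants under 12 months' does not hold → requirement n/a → met
10. emergency drill 128 days ago vs limit 120 → not met
11. parent notification policy present → met
12. condition 'operates past 7 p.m.' does not hold → requirement n/a → met
Not met: 3 of 12

3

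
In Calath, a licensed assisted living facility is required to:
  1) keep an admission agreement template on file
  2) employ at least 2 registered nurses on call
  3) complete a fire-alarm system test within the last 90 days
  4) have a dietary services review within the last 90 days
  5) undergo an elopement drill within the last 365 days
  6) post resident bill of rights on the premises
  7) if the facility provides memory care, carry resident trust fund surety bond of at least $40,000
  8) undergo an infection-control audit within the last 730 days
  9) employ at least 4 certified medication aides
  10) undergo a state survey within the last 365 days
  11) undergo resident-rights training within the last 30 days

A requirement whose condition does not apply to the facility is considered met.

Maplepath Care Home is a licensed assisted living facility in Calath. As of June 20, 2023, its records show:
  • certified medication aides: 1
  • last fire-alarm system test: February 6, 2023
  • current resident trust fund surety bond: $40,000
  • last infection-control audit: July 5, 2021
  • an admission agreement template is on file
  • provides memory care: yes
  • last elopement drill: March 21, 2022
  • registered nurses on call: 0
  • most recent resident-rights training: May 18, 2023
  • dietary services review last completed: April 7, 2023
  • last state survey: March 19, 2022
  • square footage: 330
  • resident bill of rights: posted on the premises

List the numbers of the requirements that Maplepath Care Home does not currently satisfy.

2, 3, 5, 9, 10, 11

1. admission agreement template present → met
2. registered nurses on call 0 < 2 → not met
3. fire-alarm system test 134 days ago vs limit 90 → not met
4. dietary services review 74 days ago vs limit 90 → met
5. elopement drill 456 days ago vs limit 365 → not met
6. resident bill of rights present → met
7. condition 'provides memory care' holds; resident trust fund surety bond $40,000 ≥ $40,000 → met
8. infection-control audit 715 days ago vs limit 730 → met
9. certified medication aides 1 < 4 → not met
10. state survey 458 days ago vs limit 365 → not met
11. resident-rights training 33 days ago vs limit 30 → not met
Not met: 2, 3, 5, 9, 10, 11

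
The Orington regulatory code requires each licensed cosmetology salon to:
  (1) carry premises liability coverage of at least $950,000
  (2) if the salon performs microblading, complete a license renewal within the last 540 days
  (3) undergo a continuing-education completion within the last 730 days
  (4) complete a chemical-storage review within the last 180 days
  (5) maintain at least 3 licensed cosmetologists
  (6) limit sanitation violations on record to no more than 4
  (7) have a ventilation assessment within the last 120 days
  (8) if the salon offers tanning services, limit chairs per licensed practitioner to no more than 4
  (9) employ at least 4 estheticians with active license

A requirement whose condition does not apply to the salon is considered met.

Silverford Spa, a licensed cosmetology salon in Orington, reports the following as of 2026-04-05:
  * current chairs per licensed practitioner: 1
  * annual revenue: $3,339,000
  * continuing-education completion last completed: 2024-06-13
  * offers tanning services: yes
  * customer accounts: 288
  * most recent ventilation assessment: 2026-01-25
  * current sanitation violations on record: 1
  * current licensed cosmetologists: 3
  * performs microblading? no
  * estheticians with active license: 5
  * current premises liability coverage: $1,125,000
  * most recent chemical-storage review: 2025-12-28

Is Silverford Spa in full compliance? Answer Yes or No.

1. premises liability coverage $1,125,000 ≥ $950,000 → met
2. condition 'performs microblading' does not hold → requirement n/a → met
3. continuing-education completion 661 days ago vs limit 730 → met
4. chemical-storage review 98 days ago vs limit 180 → met
5. licensed cosmetologists 3 ≥ 3 → met
6. sanitation violations on record 1 ≤ 4 → met
7. ventilation assessment 70 days ago vs limit 120 → met
8. condition 'offers tanning services' holds; chairs per licensed practitioner 1 ≤ 4 → met
9. estheticians with active license 5 ≥ 4 → met
All met.

Yes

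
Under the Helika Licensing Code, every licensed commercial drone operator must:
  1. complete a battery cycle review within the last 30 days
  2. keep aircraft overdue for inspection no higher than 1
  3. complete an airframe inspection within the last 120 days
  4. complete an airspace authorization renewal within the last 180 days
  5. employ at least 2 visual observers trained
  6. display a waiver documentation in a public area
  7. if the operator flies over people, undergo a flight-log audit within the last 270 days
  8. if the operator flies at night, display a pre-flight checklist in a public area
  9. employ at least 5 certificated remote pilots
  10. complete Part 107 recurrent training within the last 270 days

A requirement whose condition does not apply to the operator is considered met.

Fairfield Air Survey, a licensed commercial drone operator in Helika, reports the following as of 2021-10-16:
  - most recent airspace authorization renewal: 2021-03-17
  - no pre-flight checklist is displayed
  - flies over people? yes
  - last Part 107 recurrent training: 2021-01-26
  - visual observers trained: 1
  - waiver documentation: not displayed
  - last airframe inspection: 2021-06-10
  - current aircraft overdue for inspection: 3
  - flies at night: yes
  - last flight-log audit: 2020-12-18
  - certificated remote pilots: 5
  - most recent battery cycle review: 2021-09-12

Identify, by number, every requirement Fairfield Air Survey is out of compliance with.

1, 2, 3, 4, 5, 6, 7, 8

1. battery cycle review 34 days ago vs limit 30 → not met
2. aircraft overdue for inspection 3 > 1 → not met
3. airframe inspection 128 days ago vs limit 120 → not met
4. airspace authorization renewal 213 days ago vs limit 180 → not met
5. visual observers trained 1 < 2 → not met
6. waiver documentation absent → not met
7. condition 'flies over people' holds; flight-log audit 302 days ago vs limit 270 → not met
8. condition 'flies at night' holds; pre-flight checklist absent → not met
9. certificated remote pilots 5 ≥ 5 → met
10. Part 107 recurrent training 263 days ago vs limit 270 → met
Not met: 1, 2, 3, 4, 5, 6, 7, 8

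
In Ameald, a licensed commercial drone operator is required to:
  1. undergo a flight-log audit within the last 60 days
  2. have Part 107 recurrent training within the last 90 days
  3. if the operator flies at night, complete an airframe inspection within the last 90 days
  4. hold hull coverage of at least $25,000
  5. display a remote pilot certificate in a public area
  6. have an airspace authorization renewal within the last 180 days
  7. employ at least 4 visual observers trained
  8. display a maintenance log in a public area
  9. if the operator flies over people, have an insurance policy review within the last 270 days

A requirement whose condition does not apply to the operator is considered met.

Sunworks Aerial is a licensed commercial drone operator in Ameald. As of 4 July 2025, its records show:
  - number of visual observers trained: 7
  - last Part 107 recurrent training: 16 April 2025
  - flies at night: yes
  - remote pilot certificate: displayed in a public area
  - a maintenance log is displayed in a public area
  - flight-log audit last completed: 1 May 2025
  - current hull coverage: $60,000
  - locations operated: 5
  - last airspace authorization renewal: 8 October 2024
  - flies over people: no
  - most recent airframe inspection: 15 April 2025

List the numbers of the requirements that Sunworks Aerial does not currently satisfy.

1. flight-log audit 64 days ago vs limit 60 → not met
2. Part 107 recurrent training 79 days ago vs limit 90 → met
3. condition 'flies at night' holds; airframe inspection 80 days ago vs limit 90 → met
4. hull coverage $60,000 ≥ $25,000 → met
5. remote pilot certificate present → met
6. airspace authorization renewal 269 days ago vs limit 180 → not met
7. visual observers trained 7 ≥ 4 → met
8. maintenance log present → met
9. condition 'flies over people' does not hold → requirement n/a → met
Not met: 1, 6

1, 6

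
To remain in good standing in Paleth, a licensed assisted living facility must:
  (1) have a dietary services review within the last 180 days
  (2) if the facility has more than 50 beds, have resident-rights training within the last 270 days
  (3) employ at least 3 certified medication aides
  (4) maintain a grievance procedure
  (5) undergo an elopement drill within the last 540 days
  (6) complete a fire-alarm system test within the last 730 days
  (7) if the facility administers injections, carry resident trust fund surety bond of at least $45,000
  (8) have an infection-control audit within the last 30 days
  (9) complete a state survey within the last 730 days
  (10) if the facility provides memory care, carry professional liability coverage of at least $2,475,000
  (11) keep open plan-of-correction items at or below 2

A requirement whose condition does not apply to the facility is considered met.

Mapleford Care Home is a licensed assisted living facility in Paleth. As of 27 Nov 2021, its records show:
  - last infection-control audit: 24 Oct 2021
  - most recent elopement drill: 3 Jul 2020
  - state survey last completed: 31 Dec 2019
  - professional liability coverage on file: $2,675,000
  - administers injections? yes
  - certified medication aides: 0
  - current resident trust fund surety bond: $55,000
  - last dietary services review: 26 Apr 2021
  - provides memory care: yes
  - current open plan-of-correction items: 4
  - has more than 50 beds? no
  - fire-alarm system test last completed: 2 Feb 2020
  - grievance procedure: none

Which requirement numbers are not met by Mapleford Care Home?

1, 3, 4, 8, 11

1. dietary services review 215 days ago vs limit 180 → not met
2. condition 'has more than 50 beds' does not hold → requirement n/a → met
3. certified medication aides 0 < 3 → not met
4. grievance procedure absent → not met
5. elopement drill 512 days ago vs limit 540 → met
6. fire-alarm system test 664 days ago vs limit 730 → met
7. condition 'administers injections' holds; resident trust fund surety bond $55,000 ≥ $45,000 → met
8. infection-control audit 34 days ago vs limit 30 → not met
9. state survey 697 days ago vs limit 730 → met
10. condition 'provides memory care' holds; professional liability coverage $2,675,000 ≥ $2,475,000 → met
11. open plan-of-correction items 4 > 2 → not met
Not met: 1, 3, 4, 8, 11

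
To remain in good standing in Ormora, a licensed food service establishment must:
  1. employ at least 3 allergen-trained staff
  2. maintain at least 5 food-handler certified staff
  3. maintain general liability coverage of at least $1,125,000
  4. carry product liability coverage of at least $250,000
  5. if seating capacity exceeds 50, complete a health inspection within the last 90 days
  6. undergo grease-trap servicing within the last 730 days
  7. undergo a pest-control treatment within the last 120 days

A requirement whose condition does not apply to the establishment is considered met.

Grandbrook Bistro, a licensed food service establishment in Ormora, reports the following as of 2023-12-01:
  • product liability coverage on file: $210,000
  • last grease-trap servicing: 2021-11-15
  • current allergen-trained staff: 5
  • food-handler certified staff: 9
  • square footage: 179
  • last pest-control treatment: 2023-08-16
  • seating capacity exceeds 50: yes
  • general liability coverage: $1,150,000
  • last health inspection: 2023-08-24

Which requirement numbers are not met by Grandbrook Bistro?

4, 5, 6

1. allergen-trained staff 5 ≥ 3 → met
2. food-handler certified staff 9 ≥ 5 → met
3. general liability coverage $1,150,000 ≥ $1,125,000 → met
4. product liability coverage $210,000 < $250,000 → not met
5. condition 'seating capacity exceeds 50' holds; health inspection 99 days ago vs limit 90 → not met
6. grease-trap servicing 746 days ago vs limit 730 → not met
7. pest-control treatment 107 days ago vs limit 120 → met
Not met: 4, 5, 6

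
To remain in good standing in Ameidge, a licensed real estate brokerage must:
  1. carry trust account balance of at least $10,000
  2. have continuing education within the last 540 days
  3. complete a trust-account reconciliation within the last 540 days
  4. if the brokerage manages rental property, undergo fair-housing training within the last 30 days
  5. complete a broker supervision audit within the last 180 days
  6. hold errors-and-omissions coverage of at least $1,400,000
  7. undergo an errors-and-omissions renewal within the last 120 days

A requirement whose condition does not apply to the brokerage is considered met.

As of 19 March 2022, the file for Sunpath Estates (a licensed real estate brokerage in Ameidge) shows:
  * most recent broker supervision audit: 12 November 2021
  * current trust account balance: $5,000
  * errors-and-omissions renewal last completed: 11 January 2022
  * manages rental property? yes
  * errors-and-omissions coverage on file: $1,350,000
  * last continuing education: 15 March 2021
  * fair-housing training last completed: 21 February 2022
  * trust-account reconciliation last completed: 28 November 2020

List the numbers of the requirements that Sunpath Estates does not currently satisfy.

1. trust account balance $5,000 < $10,000 → not met
2. continuing education 369 days ago vs limit 540 → met
3. trust-account reconciliation 476 days ago vs limit 540 → met
4. condition 'manages rental property' holds; fair-housing training 26 days ago vs limit 30 → met
5. broker supervision audit 127 days ago vs limit 180 → met
6. errors-and-omissions coverage $1,350,000 < $1,400,000 → not met
7. errors-and-omissions renewal 67 days ago vs limit 120 → met
Not met: 1, 6

1, 6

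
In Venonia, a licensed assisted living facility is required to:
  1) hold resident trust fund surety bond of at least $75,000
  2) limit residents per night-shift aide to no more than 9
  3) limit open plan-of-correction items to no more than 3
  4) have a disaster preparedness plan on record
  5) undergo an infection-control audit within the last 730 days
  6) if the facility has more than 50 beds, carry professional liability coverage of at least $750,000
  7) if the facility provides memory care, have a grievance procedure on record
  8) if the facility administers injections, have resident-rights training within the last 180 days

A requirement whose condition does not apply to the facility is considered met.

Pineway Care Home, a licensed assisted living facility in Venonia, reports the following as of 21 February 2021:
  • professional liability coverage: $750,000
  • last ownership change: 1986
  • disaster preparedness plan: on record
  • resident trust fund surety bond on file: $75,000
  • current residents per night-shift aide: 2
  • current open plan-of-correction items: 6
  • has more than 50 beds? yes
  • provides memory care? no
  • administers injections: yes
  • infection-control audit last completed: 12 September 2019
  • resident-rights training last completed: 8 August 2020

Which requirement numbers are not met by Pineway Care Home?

1. resident trust fund surety bond $75,000 ≥ $75,000 → met
2. residents per night-shift aide 2 ≤ 9 → met
3. open plan-of-correction items 6 > 3 → not met
4. disaster preparedness plan present → met
5. infection-control audit 528 days ago vs limit 730 → met
6. condition 'has more than 50 beds' holds; professional liability coverage $750,000 ≥ $750,000 → met
7. condition 'provides memory care' does not hold → requirement n/a → met
8. condition 'administers injections' holds; resident-rights training 197 days ago vs limit 180 → not met
Not met: 3, 8

3, 8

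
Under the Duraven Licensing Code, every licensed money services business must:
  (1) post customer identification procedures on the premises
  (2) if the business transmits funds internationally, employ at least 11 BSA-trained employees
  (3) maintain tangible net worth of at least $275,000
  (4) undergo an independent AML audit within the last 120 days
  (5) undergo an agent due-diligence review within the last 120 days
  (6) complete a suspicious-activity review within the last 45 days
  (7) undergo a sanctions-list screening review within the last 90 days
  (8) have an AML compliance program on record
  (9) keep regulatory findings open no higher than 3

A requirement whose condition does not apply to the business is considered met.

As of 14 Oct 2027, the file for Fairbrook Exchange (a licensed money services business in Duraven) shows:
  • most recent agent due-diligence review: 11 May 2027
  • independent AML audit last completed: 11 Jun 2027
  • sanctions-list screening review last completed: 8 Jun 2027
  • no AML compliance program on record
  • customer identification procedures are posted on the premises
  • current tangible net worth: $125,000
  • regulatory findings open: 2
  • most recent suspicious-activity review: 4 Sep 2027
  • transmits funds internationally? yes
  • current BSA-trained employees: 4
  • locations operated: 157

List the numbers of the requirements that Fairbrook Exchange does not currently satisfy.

1. customer identification procedures present → met
2. condition 'transmits funds internationally' holds; BSA-trained employees 4 < 11 → not met
3. tangible net worth $125,000 < $275,000 → not met
4. independent AML audit 125 days ago vs limit 120 → not met
5. agent due-diligence review 156 days ago vs limit 120 → not met
6. suspicious-activity review 40 days ago vs limit 45 → met
7. sanctions-list screening review 128 days ago vs limit 90 → not met
8. AML compliance program absent → not met
9. regulatory findings open 2 ≤ 3 → met
Not met: 2, 3, 4, 5, 7, 8

2, 3, 4, 5, 7, 8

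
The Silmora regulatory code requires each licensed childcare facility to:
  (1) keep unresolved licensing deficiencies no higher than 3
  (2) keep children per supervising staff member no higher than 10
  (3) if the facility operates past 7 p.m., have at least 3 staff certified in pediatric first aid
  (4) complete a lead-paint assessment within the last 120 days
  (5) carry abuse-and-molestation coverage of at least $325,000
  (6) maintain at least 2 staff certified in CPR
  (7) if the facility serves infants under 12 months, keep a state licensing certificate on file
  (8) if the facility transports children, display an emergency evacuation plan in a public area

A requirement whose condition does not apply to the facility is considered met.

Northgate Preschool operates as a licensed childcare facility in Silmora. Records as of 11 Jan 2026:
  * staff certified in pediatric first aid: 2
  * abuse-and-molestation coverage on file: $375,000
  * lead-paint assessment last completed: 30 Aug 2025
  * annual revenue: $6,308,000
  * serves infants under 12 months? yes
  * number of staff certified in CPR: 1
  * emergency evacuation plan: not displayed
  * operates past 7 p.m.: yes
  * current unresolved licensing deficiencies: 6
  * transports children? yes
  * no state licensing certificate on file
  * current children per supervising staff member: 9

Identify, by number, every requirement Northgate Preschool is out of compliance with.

1. unresolved licensing deficiencies 6 > 3 → not met
2. children per supervising staff member 9 ≤ 10 → met
3. condition 'operates past 7 p.m.' holds; staff certified in pediatric first aid 2 < 3 → not met
4. lead-paint assessment 134 days ago vs limit 120 → not met
5. abuse-and-molestation coverage $375,000 ≥ $325,000 → met
6. staff certified in CPR 1 < 2 → not met
7. condition 'serves infants under 12 months' holds; state licensing certificate absent → not met
8. condition 'transports children' holds; emergency evacuation plan absent → not met
Not met: 1, 3, 4, 6, 7, 8

1, 3, 4, 6, 7, 8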